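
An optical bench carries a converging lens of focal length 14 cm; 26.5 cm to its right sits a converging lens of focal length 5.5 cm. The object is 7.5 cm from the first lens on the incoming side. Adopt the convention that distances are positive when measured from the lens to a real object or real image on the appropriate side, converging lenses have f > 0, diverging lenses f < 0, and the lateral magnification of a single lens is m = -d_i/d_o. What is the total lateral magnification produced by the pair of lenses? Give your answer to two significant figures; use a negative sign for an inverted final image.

Lens 1: 1/d_i1 = 1/f_1 - 1/d_o1 = 1/14 - 1/7.5 = -0.06190 cm^-1, so d_i1 = -16.154 cm.
m_1 = -(-16.154)/7.5 = 2.1538.
With d_i1 < 0 the first image is virtual and lies on the object side; the object distance for lens 2 is d_o2 = 26.5 - (-16.154) = 42.654 cm.
Lens 2: 1/d_i2 = 1/f_2 - 1/d_o2 = 1/5.5 - 1/(42.654) = 0.15837 cm^-1, so d_i2 = 6.314 cm.
m_2 = -(6.314)/(42.654) = -0.1480.
Total m = m_1 x m_2 = (2.1538)(-0.1480) = -0.3188.

-0.32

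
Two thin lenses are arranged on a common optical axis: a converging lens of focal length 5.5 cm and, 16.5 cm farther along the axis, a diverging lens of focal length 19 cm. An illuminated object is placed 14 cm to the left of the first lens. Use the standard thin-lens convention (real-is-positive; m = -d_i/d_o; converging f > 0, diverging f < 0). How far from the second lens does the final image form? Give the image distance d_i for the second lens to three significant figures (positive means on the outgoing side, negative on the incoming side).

Applying the thin-lens equation to the first lens, 1/5.5 = 1/14 + 1/d_i1, which gives d_i1 = 9.059 cm.
Object distance for lens 2: d_o2 = 16.5 - 9.059 = 7.441 cm.
Applying the thin-lens equation again with f_2 = -19 cm and d_o2 = 7.441 cm gives d_i2 = -5.347 cm.

-5.35 cm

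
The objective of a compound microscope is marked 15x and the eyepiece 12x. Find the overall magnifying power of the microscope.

180

The overall magnification of a compound microscope is the product of the objective and eyepiece magnifications:
M = M_obj x M_eye = 15 x 12 = 180.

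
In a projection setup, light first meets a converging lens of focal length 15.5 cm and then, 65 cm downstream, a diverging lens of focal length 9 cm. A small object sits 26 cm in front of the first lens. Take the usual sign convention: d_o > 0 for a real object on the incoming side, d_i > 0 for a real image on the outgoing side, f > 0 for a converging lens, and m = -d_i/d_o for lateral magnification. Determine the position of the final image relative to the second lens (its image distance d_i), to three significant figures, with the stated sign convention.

First lens: d_i1 = 1/(1/15.5 - 1/26) = 38.381 cm.
The intermediate image is 38.381 cm to the right of lens 1, so d_o2 = L - d_i1 = 65 - 38.381 = 26.619 cm.
Second lens: d_i2 = 1/(1/(-9) - 1/(26.619)) = -6.726 cm.

-6.73 cm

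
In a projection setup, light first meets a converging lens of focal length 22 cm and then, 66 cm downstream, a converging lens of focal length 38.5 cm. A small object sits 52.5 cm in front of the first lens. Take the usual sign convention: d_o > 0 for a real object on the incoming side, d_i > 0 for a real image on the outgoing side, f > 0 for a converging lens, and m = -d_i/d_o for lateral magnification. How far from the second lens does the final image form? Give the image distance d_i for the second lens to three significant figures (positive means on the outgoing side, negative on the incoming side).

-104 cm

Applying the thin-lens equation to the first lens, 1/22 = 1/52.5 + 1/d_i1, which gives d_i1 = 37.869 cm.
Object distance for lens 2: d_o2 = 66 - 37.869 = 28.131 cm.
Applying the thin-lens equation again with f_2 = 38.5 cm and d_o2 = 28.131 cm gives d_i2 = -104.452 cm.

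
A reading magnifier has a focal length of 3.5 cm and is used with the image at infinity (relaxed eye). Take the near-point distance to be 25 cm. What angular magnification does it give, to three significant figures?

7.14

M = D/f = 25/3.5 = 7.143.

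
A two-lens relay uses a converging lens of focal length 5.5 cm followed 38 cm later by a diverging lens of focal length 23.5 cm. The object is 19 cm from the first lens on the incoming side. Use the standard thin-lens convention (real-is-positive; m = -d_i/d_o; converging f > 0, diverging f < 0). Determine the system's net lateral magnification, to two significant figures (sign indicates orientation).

-0.18

Lens 1: 1/d_i1 = 1/f_1 - 1/d_o1 = 1/5.5 - 1/19 = 0.12919 cm^-1, so d_i1 = 7.741 cm.
m_1 = -(7.741)/19 = -0.4074.
The intermediate image is 7.741 cm to the right of lens 1, so d_o2 = L - d_i1 = 38 - 7.741 = 30.259 cm.
Lens 2: 1/d_i2 = 1/f_2 - 1/d_o2 = 1/(-23.5) - 1/(30.259) = -0.07560 cm^-1, so d_i2 = -13.227 cm.
m_2 = -(-13.227)/(30.259) = 0.4371.
Total m = m_1 x m_2 = (-0.4074)(0.4371) = -0.1781.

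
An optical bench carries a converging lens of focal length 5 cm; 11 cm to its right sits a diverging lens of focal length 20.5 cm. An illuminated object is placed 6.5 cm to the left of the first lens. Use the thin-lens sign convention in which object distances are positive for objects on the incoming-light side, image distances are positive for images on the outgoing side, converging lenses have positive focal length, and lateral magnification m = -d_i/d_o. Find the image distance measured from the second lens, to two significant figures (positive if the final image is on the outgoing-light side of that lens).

First lens: d_i1 = 1/(1/5 - 1/6.5) = 21.667 cm.
Since 21.667 cm > 11 cm, the first image lies past the second lens and serves as a virtual object: d_o2 = L - d_i1 = -10.667 cm.
Second lens: d_i2 = 1/(1/(-20.5) - 1/(-10.667)) = 22.237 cm.

22 cm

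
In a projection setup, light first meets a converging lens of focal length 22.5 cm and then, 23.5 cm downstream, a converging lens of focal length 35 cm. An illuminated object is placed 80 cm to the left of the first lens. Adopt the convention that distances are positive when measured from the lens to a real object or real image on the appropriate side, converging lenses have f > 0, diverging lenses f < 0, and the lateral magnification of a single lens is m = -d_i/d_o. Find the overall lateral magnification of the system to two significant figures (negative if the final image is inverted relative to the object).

Applying the thin-lens equation to the first lens, 1/22.5 = 1/80 + 1/d_i1, which gives d_i1 = 31.304 cm.
Its lateral magnification is m_1 = -d_i1/d_o1 = -(31.304)/80 = -0.3913.
This image would form 31.304 cm past lens 1, i.e. 7.804 cm beyond lens 2, so it is a virtual object for lens 2: d_o2 = 23.5 - 31.304 = -7.804 cm.
Applying the thin-lens equation again with f_2 = 35 cm and d_o2 = -7.804 cm gives d_i2 = 6.381 cm.
m_2 = -(6.381)/(-7.804) = 0.8177.
The system's lateral magnification is m_1 m_2 = (-0.3913)(0.8177) = -0.3200.

-0.32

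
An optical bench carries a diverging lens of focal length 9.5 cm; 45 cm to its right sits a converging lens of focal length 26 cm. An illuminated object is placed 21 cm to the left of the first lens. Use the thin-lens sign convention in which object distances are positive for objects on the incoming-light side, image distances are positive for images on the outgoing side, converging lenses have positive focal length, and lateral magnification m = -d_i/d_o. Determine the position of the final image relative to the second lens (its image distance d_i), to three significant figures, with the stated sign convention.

52.5 cm

Lens 1: 1/d_i1 = 1/f_1 - 1/d_o1 = 1/(-9.5) - 1/21 = -0.15288 cm^-1, so d_i1 = -6.541 cm.
The intermediate image is virtual, 6.541 cm to the left of lens 1, so d_o2 = L - d_i1 = 45 - (-6.541) = 51.541 cm.
Lens 2: 1/d_i2 = 1/f_2 - 1/d_o2 = 1/26 - 1/(51.541) = 0.01906 cm^-1, so d_i2 = 52.467 cm.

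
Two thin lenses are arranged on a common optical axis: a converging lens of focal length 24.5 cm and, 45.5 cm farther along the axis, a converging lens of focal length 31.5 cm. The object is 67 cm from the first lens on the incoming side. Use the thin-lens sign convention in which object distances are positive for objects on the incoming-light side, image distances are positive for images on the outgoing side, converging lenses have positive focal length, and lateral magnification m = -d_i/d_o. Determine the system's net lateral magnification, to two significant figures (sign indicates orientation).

-0.74

First lens: d_i1 = 1/(1/24.5 - 1/67) = 38.624 cm.
m_1 = -(38.624)/67 = -0.5765.
That image sits 6.876 cm in front of the second lens, so d_o2 = 6.876 cm.
Second lens: d_i2 = 1/(1/31.5 - 1/(6.876)) = -8.797 cm.
m_2 = -(-8.797)/(6.876) = 1.2793.
The system's lateral magnification is m_1 m_2 = (-0.5765)(1.2793) = -0.7375.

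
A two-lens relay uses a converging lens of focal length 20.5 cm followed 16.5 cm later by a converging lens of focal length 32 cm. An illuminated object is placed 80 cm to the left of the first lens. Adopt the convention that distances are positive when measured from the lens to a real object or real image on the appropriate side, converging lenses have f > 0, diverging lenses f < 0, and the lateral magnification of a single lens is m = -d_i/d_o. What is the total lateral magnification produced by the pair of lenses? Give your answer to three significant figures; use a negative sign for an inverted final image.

Lens 1: 1/d_i1 = 1/f_1 - 1/d_o1 = 1/20.5 - 1/80 = 0.03628 cm^-1, so d_i1 = 27.563 cm.
m_1 = -(27.563)/80 = -0.3445.
This image would form 27.563 cm past lens 1, i.e. 11.063 cm beyond lens 2, so it is a virtual object for lens 2: d_o2 = 16.5 - 27.563 = -11.063 cm.
Lens 2: 1/d_i2 = 1/f_2 - 1/d_o2 = 1/32 - 1/(-11.063) = 0.12164 cm^-1, so d_i2 = 8.221 cm.
m_2 = -(8.221)/(-11.063) = 0.7431.
The system's lateral magnification is m_1 m_2 = (-0.3445)(0.7431) = -0.2560.

-0.256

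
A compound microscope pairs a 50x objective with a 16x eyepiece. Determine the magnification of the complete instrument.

800

The overall magnification of a compound microscope is the product of the objective and eyepiece magnifications:
M = M_obj x M_eye = 50 x 16 = 800.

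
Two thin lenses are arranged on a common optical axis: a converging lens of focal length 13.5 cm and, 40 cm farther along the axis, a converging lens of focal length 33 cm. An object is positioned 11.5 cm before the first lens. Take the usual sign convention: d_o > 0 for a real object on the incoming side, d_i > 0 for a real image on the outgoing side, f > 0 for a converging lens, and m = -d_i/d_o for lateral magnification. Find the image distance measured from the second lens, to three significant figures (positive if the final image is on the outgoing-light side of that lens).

45.9 cm

Applying the thin-lens equation to the first lens, 1/13.5 = 1/11.5 + 1/d_i1, which gives d_i1 = -77.625 cm.
The intermediate image is virtual, 77.625 cm to the left of lens 1, so d_o2 = L - d_i1 = 40 - (-77.625) = 117.625 cm.
Applying the thin-lens equation again with f_2 = 33 cm and d_o2 = 117.625 cm gives d_i2 = 45.869 cm.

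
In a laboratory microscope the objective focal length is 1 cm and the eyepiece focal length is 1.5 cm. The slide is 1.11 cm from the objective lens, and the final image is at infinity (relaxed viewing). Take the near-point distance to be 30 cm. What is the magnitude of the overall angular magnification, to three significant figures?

182

Objective: 1/d_i = 1/f_obj - 1/d_o = 1/1 - 1/1.11 = 0.09910 cm^-1, so d_i = 10.091 cm.
m_obj = -d_i/d_o = -10.091/1.11 = -9.091.
Eyepiece angular magnification (image at infinity): M_eye = D/f_e = 30/1.5 = 20.000.
Overall M = m_obj x M_eye = (-9.091)(20.000) = -181.82.
|M| = 181.82.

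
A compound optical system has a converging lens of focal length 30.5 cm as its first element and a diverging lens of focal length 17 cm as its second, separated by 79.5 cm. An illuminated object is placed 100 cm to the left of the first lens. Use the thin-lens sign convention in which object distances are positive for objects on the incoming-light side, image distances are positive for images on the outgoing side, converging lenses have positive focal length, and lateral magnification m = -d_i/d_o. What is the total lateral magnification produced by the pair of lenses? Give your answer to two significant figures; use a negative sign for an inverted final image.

-0.14

Lens 1: 1/d_i1 = 1/f_1 - 1/d_o1 = 1/30.5 - 1/100 = 0.02279 cm^-1, so d_i1 = 43.885 cm.
m_1 = -(43.885)/100 = -0.4388.
Object distance for lens 2: d_o2 = 79.5 - 43.885 = 35.615 cm.
Lens 2: 1/d_i2 = 1/f_2 - 1/d_o2 = 1/(-17) - 1/(35.615) = -0.08690 cm^-1, so d_i2 = -11.507 cm.
m_2 = -(-11.507)/(35.615) = 0.3231.
Overall magnification: m = m_1 m_2 = -0.1418.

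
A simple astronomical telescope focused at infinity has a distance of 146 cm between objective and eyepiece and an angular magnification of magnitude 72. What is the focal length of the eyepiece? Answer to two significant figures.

In normal adjustment the tube length equals f_obj + f_eye and |M| = f_obj/f_eye.
So f_obj = 72 f_eye and 72 f_eye + f_eye = 146 cm, giving f_eye = 146/73 = 2.000 cm and f_obj = 144.000 cm.

2.0 cm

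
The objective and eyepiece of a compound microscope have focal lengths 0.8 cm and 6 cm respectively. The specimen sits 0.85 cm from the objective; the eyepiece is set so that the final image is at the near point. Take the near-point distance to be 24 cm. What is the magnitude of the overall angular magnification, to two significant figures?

80

Objective: 1/d_i = 1/f_obj - 1/d_o = 1/0.8 - 1/0.85 = 0.07353 cm^-1, so d_i = 13.600 cm.
m_obj = -d_i/d_o = -13.600/0.85 = -16.000.
Eyepiece angular magnification (image at near point): M_eye = 1 + D/f_e = 1 + 24/6 = 5.000.
Overall M = m_obj x M_eye = (-16.000)(5.000) = -80.00.
|M| = 80.00.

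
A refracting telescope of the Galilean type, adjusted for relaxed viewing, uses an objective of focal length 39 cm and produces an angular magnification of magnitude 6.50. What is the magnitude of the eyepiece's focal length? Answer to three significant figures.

6.00 cm

|M| = f_obj/|f_eye|, so |f_eye| = f_obj/|M| = 39/6.5 = 6.000 cm.
(The eyepiece is diverging, so its signed focal length is -6.000 cm.)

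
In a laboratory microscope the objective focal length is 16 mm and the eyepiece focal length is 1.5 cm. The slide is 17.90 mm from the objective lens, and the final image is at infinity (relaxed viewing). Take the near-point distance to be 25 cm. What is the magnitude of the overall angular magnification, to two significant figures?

140

Convert to cm: f_obj = 16 mm = 1.6 cm; d_o = 17.90 mm = 1.79 cm.
Objective: 1/d_i = 1/f_obj - 1/d_o = 1/1.6 - 1/1.79 = 0.06634 cm^-1, so d_i = 15.074 cm.
m_obj = -d_i/d_o = -15.074/1.79 = -8.421.
Eyepiece angular magnification (image at infinity): M_eye = D/f_e = 25/1.5 = 16.667.
Overall M = m_obj x M_eye = (-8.421)(16.667) = -140.35.
|M| = 140.35.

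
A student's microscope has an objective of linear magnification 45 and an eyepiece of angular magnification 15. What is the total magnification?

The overall magnification of a compound microscope is the product of the objective and eyepiece magnifications:
M = M_obj x M_eye = 45 x 15 = 675.

675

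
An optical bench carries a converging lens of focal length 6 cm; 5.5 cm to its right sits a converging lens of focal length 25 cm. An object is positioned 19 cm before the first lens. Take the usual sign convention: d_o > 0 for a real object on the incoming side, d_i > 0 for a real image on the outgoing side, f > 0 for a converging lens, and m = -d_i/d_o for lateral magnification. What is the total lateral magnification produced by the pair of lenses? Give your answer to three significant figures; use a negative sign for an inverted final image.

Lens 1: 1/d_i1 = 1/f_1 - 1/d_o1 = 1/6 - 1/19 = 0.11404 cm^-1, so d_i1 = 8.769 cm.
m_1 = -(8.769)/19 = -0.4615.
Since 8.769 cm > 5.5 cm, the first image lies past the second lens and serves as a virtual object: d_o2 = L - d_i1 = -3.269 cm.
Lens 2: 1/d_i2 = 1/f_2 - 1/d_o2 = 1/25 - 1/(-3.269) = 0.34588 cm^-1, so d_i2 = 2.891 cm.
m_2 = -(2.891)/(-3.269) = 0.8844.
Total m = m_1 x m_2 = (-0.4615)(0.8844) = -0.4082.

-0.408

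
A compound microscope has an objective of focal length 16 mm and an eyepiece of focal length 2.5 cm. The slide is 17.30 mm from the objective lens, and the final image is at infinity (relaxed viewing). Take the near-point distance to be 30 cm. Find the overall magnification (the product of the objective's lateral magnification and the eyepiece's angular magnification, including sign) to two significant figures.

Convert to cm: f_obj = 16 mm = 1.6 cm; d_o = 17.30 mm = 1.73 cm.
Objective: 1/d_i = 1/f_obj - 1/d_o = 1/1.6 - 1/1.73 = 0.04697 cm^-1, so d_i = 21.292 cm.
m_obj = -d_i/d_o = -21.292/1.73 = -12.308.
Eyepiece angular magnification (image at infinity): M_eye = D/f_e = 30/2.5 = 12.000.
Overall M = m_obj x M_eye = (-12.308)(12.000) = -147.69.

-150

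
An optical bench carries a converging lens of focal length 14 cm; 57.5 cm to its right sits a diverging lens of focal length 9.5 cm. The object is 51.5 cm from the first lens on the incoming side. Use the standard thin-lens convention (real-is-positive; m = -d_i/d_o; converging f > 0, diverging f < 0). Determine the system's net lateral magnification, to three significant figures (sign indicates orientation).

First lens: d_i1 = 1/(1/14 - 1/51.5) = 19.227 cm.
m_1 = -(19.227)/51.5 = -0.3733.
That image sits 38.273 cm in front of the second lens, so d_o2 = 38.273 cm.
Second lens: d_i2 = 1/(1/(-9.5) - 1/(38.273)) = -7.611 cm.
m_2 = -(-7.611)/(38.273) = 0.1989.
The system's lateral magnification is m_1 m_2 = (-0.3733)(0.1989) = -0.0742.

-0.0742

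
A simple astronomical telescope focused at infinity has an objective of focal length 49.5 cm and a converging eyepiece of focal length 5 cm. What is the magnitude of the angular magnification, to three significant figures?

|M| = f_obj/|f_eye| = 49.5/5 = 9.900.

9.90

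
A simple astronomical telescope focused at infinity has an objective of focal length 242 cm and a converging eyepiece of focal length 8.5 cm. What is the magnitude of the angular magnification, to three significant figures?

|M| = f_obj/|f_eye| = 242/8.5 = 28.471.

28.5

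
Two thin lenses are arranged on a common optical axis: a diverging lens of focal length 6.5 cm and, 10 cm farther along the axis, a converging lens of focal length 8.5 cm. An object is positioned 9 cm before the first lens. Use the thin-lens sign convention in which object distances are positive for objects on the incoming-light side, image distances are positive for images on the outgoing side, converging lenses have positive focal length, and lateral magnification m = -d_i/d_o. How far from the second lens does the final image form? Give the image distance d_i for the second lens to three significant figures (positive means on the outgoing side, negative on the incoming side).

22.2 cm

Lens 1: 1/d_i1 = 1/f_1 - 1/d_o1 = 1/(-6.5) - 1/9 = -0.26496 cm^-1, so d_i1 = -3.774 cm.
The intermediate image is virtual, 3.774 cm to the left of lens 1, so d_o2 = L - d_i1 = 10 - (-3.774) = 13.774 cm.
Lens 2: 1/d_i2 = 1/f_2 - 1/d_o2 = 1/8.5 - 1/(13.774) = 0.04505 cm^-1, so d_i2 = 22.199 cm.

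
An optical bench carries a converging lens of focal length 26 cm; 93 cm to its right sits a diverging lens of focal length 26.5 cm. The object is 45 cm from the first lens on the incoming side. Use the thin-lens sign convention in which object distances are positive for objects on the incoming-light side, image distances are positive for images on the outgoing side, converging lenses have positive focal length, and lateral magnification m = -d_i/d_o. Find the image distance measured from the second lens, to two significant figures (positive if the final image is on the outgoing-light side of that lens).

First lens: d_i1 = 1/(1/26 - 1/45) = 61.579 cm.
That image sits 31.421 cm in front of the second lens, so d_o2 = 31.421 cm.
Second lens: d_i2 = 1/(1/(-26.5) - 1/(31.421)) = -14.376 cm.

-14 cm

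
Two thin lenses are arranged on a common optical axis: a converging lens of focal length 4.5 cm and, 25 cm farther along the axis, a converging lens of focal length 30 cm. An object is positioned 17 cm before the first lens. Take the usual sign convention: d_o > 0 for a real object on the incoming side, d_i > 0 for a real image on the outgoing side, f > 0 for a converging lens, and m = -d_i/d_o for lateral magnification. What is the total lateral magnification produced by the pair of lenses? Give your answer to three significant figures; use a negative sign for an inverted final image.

-0.971

Lens 1: 1/d_i1 = 1/f_1 - 1/d_o1 = 1/4.5 - 1/17 = 0.16340 cm^-1, so d_i1 = 6.120 cm.
m_1 = -(6.120)/17 = -0.3600.
Object distance for lens 2: d_o2 = 25 - 6.120 = 18.880 cm.
Lens 2: 1/d_i2 = 1/f_2 - 1/d_o2 = 1/30 - 1/(18.880) = -0.01963 cm^-1, so d_i2 = -50.935 cm.
m_2 = -(-50.935)/(18.880) = 2.6978.
Overall magnification: m = m_1 m_2 = -0.9712.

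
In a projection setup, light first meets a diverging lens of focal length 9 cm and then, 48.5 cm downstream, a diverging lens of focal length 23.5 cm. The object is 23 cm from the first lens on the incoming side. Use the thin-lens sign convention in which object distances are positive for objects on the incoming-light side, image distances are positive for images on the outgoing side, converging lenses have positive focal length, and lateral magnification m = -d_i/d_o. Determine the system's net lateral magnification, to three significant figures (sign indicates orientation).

Applying the thin-lens equation to the first lens, 1/(-9) = 1/23 + 1/d_i1, which gives d_i1 = -6.469 cm.
Its lateral magnification is m_1 = -d_i1/d_o1 = -(-6.469)/23 = 0.2812.
The intermediate image is virtual, 6.469 cm to the left of lens 1, so d_o2 = L - d_i1 = 48.5 - (-6.469) = 54.969 cm.
Applying the thin-lens equation again with f_2 = -23.5 cm and d_o2 = 54.969 cm gives d_i2 = -16.462 cm.
m_2 = -(-16.462)/(54.969) = 0.2995.
The system's lateral magnification is m_1 m_2 = (0.2812)(0.2995) = 0.0842.

0.0842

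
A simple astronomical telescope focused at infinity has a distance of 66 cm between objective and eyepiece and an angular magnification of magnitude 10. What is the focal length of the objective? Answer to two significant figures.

60 cm

In normal adjustment the tube length equals f_obj + f_eye and |M| = f_obj/f_eye.
So f_obj = 10 f_eye and 10 f_eye + f_eye = 66 cm, giving f_eye = 66/11 = 6.000 cm and f_obj = 60.000 cm.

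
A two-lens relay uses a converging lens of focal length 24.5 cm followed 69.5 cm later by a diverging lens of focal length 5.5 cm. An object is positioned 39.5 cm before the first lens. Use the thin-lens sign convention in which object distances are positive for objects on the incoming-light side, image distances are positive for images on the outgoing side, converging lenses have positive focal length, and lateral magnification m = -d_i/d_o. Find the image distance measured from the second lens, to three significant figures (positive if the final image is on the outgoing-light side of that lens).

Lens 1: 1/d_i1 = 1/f_1 - 1/d_o1 = 1/24.5 - 1/39.5 = 0.01550 cm^-1, so d_i1 = 64.517 cm.
That image sits 4.983 cm in front of the second lens, so d_o2 = 4.983 cm.
Lens 2: 1/d_i2 = 1/f_2 - 1/d_o2 = 1/(-5.5) - 1/(4.983) = -0.38249 cm^-1, so d_i2 = -2.614 cm.

-2.61 cm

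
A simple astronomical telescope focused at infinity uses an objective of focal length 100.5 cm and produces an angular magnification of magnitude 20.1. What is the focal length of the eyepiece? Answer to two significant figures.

5.0 cm

|M| = f_obj/f_eye, so f_eye = f_obj/|M| = 100.5/20.1 = 5.000 cm.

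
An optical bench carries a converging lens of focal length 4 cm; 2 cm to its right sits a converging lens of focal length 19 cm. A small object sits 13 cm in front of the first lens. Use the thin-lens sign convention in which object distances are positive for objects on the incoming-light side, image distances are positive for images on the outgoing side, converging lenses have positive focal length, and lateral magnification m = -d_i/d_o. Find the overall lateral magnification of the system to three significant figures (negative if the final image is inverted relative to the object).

-0.371

First lens: d_i1 = 1/(1/4 - 1/13) = 5.778 cm.
m_1 = -(5.778)/13 = -0.4444.
This image would form 5.778 cm past lens 1, i.e. 3.778 cm beyond lens 2, so it is a virtual object for lens 2: d_o2 = 2 - 5.778 = -3.778 cm.
Second lens: d_i2 = 1/(1/19 - 1/(-3.778)) = 3.151 cm.
m_2 = -(3.151)/(-3.778) = 0.8341.
The system's lateral magnification is m_1 m_2 = (-0.4444)(0.8341) = -0.3707.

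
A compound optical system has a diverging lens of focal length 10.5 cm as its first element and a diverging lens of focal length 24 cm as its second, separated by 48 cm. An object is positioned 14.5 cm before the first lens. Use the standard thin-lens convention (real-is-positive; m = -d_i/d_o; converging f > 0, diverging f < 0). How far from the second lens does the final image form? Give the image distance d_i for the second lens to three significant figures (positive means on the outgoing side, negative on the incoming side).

Lens 1: 1/d_i1 = 1/f_1 - 1/d_o1 = 1/(-10.5) - 1/14.5 = -0.16420 cm^-1, so d_i1 = -6.090 cm.
With d_i1 < 0 the first image is virtual and lies on the object side; the object distance for lens 2 is d_o2 = 48 - (-6.090) = 54.090 cm.
Lens 2: 1/d_i2 = 1/f_2 - 1/d_o2 = 1/(-24) - 1/(54.090) = -0.06015 cm^-1, so d_i2 = -16.624 cm.

-16.6 cm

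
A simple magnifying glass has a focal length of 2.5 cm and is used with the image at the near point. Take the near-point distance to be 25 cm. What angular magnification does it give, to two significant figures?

M = 1 + D/f = 1 + 25/2.5 = 11.000.

11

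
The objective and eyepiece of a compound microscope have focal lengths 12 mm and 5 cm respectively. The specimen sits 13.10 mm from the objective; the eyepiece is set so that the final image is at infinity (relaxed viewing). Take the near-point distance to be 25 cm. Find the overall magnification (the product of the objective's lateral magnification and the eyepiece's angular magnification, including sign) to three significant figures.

-54.5

Convert to cm: f_obj = 12 mm = 1.2 cm; d_o = 13.10 mm = 1.31 cm.
Objective: 1/d_i = 1/f_obj - 1/d_o = 1/1.2 - 1/1.31 = 0.06997 cm^-1, so d_i = 14.291 cm.
m_obj = -d_i/d_o = -14.291/1.31 = -10.909.
Eyepiece angular magnification (image at infinity): M_eye = D/f_e = 25/5 = 5.000.
Overall M = m_obj x M_eye = (-10.909)(5.000) = -54.55.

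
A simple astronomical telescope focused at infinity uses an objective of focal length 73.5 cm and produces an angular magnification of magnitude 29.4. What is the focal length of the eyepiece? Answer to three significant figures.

|M| = f_obj/f_eye, so f_eye = f_obj/|M| = 73.5/29.4 = 2.500 cm.

2.50 cm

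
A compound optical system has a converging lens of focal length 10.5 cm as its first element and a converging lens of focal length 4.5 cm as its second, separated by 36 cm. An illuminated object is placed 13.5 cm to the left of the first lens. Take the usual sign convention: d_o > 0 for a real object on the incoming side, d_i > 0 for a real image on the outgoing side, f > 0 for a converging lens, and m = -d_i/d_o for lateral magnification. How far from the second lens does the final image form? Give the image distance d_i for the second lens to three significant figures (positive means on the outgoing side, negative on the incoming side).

Lens 1: 1/d_i1 = 1/f_1 - 1/d_o1 = 1/10.5 - 1/13.5 = 0.02116 cm^-1, so d_i1 = 47.250 cm.
This image would form 47.250 cm past lens 1, i.e. 11.250 cm beyond lens 2, so it is a virtual object for lens 2: d_o2 = 36 - 47.250 = -11.250 cm.
Lens 2: 1/d_i2 = 1/f_2 - 1/d_o2 = 1/4.5 - 1/(-11.250) = 0.31111 cm^-1, so d_i2 = 3.214 cm.

3.21 cm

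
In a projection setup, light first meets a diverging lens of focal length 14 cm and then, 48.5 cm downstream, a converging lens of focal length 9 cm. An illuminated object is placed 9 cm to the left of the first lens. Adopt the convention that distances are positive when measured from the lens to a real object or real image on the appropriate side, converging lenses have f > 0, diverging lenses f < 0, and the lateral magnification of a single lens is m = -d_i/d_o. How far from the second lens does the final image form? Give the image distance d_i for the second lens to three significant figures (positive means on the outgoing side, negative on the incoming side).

First lens: d_i1 = 1/(1/(-14) - 1/9) = -5.478 cm.
The intermediate image is virtual, 5.478 cm to the left of lens 1, so d_o2 = L - d_i1 = 48.5 - (-5.478) = 53.978 cm.
Second lens: d_i2 = 1/(1/9 - 1/(53.978)) = 10.801 cm.

10.8 cm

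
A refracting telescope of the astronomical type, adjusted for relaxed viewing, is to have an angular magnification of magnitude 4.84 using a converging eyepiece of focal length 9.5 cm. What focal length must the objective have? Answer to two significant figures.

|M| = f_obj/|f_eye|, so f_obj = |M| x |f_eye| = 4.84 x 9.5 = 45.980 cm.

46 cm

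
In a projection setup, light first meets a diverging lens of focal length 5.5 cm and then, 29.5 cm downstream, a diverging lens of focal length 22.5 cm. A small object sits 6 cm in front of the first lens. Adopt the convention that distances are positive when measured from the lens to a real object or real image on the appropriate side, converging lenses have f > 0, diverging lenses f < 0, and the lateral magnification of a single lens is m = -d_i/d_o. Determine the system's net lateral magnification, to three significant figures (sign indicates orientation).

First lens: d_i1 = 1/(1/(-5.5) - 1/6) = -2.870 cm.
m_1 = -(-2.870)/6 = 0.4783.
With d_i1 < 0 the first image is virtual and lies on the object side; the object distance for lens 2 is d_o2 = 29.5 - (-2.870) = 32.370 cm.
Second lens: d_i2 = 1/(1/(-22.5) - 1/(32.370)) = -13.274 cm.
m_2 = -(-13.274)/(32.370) = 0.4101.
The system's lateral magnification is m_1 m_2 = (0.4783)(0.4101) = 0.1961.

0.196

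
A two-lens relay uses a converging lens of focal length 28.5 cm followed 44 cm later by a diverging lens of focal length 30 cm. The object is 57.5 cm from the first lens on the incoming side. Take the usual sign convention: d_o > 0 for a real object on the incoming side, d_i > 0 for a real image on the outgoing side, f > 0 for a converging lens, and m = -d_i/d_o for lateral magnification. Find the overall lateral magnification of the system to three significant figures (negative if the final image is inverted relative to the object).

Lens 1: 1/d_i1 = 1/f_1 - 1/d_o1 = 1/28.5 - 1/57.5 = 0.01770 cm^-1, so d_i1 = 56.509 cm.
m_1 = -(56.509)/57.5 = -0.9828.
Since 56.509 cm > 44 cm, the first image lies past the second lens and serves as a virtual object: d_o2 = L - d_i1 = -12.509 cm.
Lens 2: 1/d_i2 = 1/f_2 - 1/d_o2 = 1/(-30) - 1/(-12.509) = 0.04661 cm^-1, so d_i2 = 21.454 cm.
m_2 = -(21.454)/(-12.509) = 1.7151.
The system's lateral magnification is m_1 m_2 = (-0.9828)(1.7151) = -1.6856.

-1.69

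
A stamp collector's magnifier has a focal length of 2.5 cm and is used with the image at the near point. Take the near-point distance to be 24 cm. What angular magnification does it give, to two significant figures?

M = 1 + D/f = 1 + 24/2.5 = 10.600.

11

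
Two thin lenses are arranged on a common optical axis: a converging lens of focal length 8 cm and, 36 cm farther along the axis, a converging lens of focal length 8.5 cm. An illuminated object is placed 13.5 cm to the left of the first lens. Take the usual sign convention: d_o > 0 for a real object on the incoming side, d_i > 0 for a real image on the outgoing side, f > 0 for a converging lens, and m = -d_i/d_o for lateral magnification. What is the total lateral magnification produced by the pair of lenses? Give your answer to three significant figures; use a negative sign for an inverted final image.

1.57

Applying the thin-lens equation to the first lens, 1/8 = 1/13.5 + 1/d_i1, which gives d_i1 = 19.636 cm.
Its lateral magnification is m_1 = -d_i1/d_o1 = -(19.636)/13.5 = -1.4545.
Object distance for lens 2: d_o2 = 36 - 19.636 = 16.364 cm.
Applying the thin-lens equation again with f_2 = 8.5 cm and d_o2 = 16.364 cm gives d_i2 = 17.688 cm.
m_2 = -(17.688)/(16.364) = -1.0809.
Overall magnification: m = m_1 m_2 = 1.5723.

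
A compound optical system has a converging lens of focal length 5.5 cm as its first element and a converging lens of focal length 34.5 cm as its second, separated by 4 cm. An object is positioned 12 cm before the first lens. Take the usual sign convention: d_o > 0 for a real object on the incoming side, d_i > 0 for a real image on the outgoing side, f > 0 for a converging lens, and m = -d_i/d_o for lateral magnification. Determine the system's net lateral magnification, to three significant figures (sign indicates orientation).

Lens 1: 1/d_i1 = 1/f_1 - 1/d_o1 = 1/5.5 - 1/12 = 0.09848 cm^-1, so d_i1 = 10.154 cm.
m_1 = -(10.154)/12 = -0.8462.
This image would form 10.154 cm past lens 1, i.e. 6.154 cm beyond lens 2, so it is a virtual object for lens 2: d_o2 = 4 - 10.154 = -6.154 cm.
Lens 2: 1/d_i2 = 1/f_2 - 1/d_o2 = 1/34.5 - 1/(-6.154) = 0.19149 cm^-1, so d_i2 = 5.222 cm.
m_2 = -(5.222)/(-6.154) = 0.8486.
Total m = m_1 x m_2 = (-0.8462)(0.8486) = -0.7181.

-0.718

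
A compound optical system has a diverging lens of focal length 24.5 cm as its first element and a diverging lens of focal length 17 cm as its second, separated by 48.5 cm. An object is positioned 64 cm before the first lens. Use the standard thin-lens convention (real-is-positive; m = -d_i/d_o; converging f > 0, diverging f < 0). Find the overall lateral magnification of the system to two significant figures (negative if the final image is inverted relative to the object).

First lens: d_i1 = 1/(1/(-24.5) - 1/64) = -17.718 cm.
m_1 = -(-17.718)/64 = 0.2768.
The intermediate image is virtual, 17.718 cm to the left of lens 1, so d_o2 = L - d_i1 = 48.5 - (-17.718) = 66.218 cm.
Second lens: d_i2 = 1/(1/(-17) - 1/(66.218)) = -13.527 cm.
m_2 = -(-13.527)/(66.218) = 0.2043.
Total m = m_1 x m_2 = (0.2768)(0.2043) = 0.0566.

0.057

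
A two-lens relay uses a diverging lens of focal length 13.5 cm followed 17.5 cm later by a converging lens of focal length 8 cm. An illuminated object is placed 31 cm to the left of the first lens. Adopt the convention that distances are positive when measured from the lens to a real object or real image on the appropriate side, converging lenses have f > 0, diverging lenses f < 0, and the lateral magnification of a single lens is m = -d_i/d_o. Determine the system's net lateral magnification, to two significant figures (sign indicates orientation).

Lens 1: 1/d_i1 = 1/f_1 - 1/d_o1 = 1/(-13.5) - 1/31 = -0.10633 cm^-1, so d_i1 = -9.404 cm.
m_1 = -(-9.404)/31 = 0.3034.
With d_i1 < 0 the first image is virtual and lies on the object side; the object distance for lens 2 is d_o2 = 17.5 - (-9.404) = 26.904 cm.
Lens 2: 1/d_i2 = 1/f_2 - 1/d_o2 = 1/8 - 1/(26.904) = 0.08783 cm^-1, so d_i2 = 11.385 cm.
m_2 = -(11.385)/(26.904) = -0.4232.
The system's lateral magnification is m_1 m_2 = (0.3034)(-0.4232) = -0.1284.

-0.13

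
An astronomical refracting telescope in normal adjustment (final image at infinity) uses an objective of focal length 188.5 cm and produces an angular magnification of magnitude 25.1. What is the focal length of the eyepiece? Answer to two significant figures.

7.5 cm

|M| = f_obj/f_eye, so f_eye = f_obj/|M| = 188.5/25.1 = 7.510 cm.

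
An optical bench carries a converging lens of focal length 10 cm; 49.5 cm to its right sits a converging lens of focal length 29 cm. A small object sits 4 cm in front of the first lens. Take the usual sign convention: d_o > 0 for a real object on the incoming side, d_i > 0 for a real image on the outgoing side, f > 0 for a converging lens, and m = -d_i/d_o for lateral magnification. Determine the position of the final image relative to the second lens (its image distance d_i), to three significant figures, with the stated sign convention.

Applying the thin-lens equation to the first lens, 1/10 = 1/4 + 1/d_i1, which gives d_i1 = -6.667 cm.
With d_i1 < 0 the first image is virtual and lies on the object side; the object distance for lens 2 is d_o2 = 49.5 - (-6.667) = 56.167 cm.
Applying the thin-lens equation again with f_2 = 29 cm and d_o2 = 56.167 cm gives d_i2 = 59.957 cm.

60.0 cm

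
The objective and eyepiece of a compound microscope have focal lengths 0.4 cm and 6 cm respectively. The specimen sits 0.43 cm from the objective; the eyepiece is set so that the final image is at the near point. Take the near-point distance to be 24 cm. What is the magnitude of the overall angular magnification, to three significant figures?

Objective: 1/d_i = 1/f_obj - 1/d_o = 1/0.4 - 1/0.43 = 0.17442 cm^-1, so d_i = 5.733 cm.
m_obj = -d_i/d_o = -5.733/0.43 = -13.333.
Eyepiece angular magnification (image at near point): M_eye = 1 + D/f_e = 1 + 24/6 = 5.000.
Overall M = m_obj x M_eye = (-13.333)(5.000) = -66.67.
|M| = 66.67.

66.7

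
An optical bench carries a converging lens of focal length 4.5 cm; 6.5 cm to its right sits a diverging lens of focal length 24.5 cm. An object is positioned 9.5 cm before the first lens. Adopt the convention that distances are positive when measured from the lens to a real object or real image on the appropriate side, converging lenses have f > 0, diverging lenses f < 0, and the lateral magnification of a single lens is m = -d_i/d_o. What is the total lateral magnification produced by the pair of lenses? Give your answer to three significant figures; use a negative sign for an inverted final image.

-0.982

First lens: d_i1 = 1/(1/4.5 - 1/9.5) = 8.550 cm.
m_1 = -(8.550)/9.5 = -0.9000.
Since 8.550 cm > 6.5 cm, the first image lies past the second lens and serves as a virtual object: d_o2 = L - d_i1 = -2.050 cm.
Second lens: d_i2 = 1/(1/(-24.5) - 1/(-2.050)) = 2.237 cm.
m_2 = -(2.237)/(-2.050) = 1.0913.
Total m = m_1 x m_2 = (-0.9000)(1.0913) = -0.9822.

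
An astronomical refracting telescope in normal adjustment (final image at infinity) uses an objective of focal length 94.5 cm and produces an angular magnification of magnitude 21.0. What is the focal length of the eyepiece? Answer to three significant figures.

4.50 cm

|M| = f_obj/f_eye, so f_eye = f_obj/|M| = 94.5/21.0 = 4.500 cm.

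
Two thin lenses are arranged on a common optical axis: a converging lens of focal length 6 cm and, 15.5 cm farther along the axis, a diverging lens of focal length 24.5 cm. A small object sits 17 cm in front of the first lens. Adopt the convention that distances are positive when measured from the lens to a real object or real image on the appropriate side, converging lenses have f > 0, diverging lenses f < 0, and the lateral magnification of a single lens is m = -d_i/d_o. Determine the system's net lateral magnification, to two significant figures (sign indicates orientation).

Lens 1: 1/d_i1 = 1/f_1 - 1/d_o1 = 1/6 - 1/17 = 0.10784 cm^-1, so d_i1 = 9.273 cm.
m_1 = -(9.273)/17 = -0.5455.
Object distance for lens 2: d_o2 = 15.5 - 9.273 = 6.227 cm.
Lens 2: 1/d_i2 = 1/f_2 - 1/d_o2 = 1/(-24.5) - 1/(6.227) = -0.20140 cm^-1, so d_i2 = -4.965 cm.
m_2 = -(-4.965)/(6.227) = 0.7973.
The system's lateral magnification is m_1 m_2 = (-0.5455)(0.7973) = -0.4349.

-0.43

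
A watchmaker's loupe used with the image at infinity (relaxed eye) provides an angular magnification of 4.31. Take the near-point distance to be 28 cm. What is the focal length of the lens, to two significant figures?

6.5 cm

For the image at infinity, M = D/f.
f = D/M = 28/4.31 = 6.497 cm.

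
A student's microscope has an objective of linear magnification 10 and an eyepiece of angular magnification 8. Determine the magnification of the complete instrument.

The overall magnification of a compound microscope is the product of the objective and eyepiece magnifications:
M = M_obj x M_eye = 10 x 8 = 80.

80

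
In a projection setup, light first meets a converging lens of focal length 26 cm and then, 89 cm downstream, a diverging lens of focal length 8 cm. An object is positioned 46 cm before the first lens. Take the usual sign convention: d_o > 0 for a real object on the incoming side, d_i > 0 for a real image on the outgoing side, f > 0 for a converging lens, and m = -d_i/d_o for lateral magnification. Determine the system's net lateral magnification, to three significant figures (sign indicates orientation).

First lens: d_i1 = 1/(1/26 - 1/46) = 59.800 cm.
m_1 = -(59.800)/46 = -1.3000.
Object distance for lens 2: d_o2 = 89 - 59.800 = 29.200 cm.
Second lens: d_i2 = 1/(1/(-8) - 1/(29.200)) = -6.280 cm.
m_2 = -(-6.280)/(29.200) = 0.2151.
Total m = m_1 x m_2 = (-1.3000)(0.2151) = -0.2796.

-0.280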